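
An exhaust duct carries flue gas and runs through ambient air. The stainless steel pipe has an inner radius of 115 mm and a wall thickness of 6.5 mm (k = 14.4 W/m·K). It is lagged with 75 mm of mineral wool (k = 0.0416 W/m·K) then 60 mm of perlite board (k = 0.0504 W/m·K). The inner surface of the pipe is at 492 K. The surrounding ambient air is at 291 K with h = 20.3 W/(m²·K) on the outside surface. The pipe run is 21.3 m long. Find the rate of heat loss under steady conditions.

Q ≈ 1580 W

Treating each annulus and film as a series resistance:
R_stainless steel pipe wall = ln(121.5/115)/(2π×14.4×21.3) = 2.853×10^-5 K/W
R_mineral wool = ln(196.5/121.5)/(2π×0.0416×21.3) = 0.08635 K/W
R_perlite board = ln(256.5/196.5)/(2π×0.0504×21.3) = 0.03951 K/W
R_outer film = 1/(h_o·2πr_oL) = 1/(20.3×2π×0.2565×21.3) = 0.001435 K/W
R_total = 0.1273 K/W
Q = ΔT/R_total = 201/0.1273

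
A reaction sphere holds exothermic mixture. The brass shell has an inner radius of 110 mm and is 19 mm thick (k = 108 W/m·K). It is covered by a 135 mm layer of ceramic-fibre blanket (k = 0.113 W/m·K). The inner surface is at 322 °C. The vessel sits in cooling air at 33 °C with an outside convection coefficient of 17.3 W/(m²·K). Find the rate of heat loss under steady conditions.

Radial (spherical) resistances in series:
R_brass shell = (1/0.11 − 1/0.129)/(4π×108) = 9.866×10^-4 K/W
R_ceramic-fibre blanket = (1/0.129 − 1/0.264)/(4π×0.113) = 2.792 K/W
R_outer film = 1/(h·4πr_o²) = 1/(17.3×4π×0.264²) = 0.066 K/W
R_total = 2.859 K/W
Q = ΔT/R_total = 289/2.859

Q ≈ 101 W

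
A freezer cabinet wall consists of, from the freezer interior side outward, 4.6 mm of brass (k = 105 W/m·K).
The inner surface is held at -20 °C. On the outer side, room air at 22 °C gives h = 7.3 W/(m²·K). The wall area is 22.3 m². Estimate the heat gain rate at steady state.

Q ≈ 6830 W

Treating each layer as a thermal resistance in series:
R_brass = L/(kA) = 0.0046/(105×22.3) = 1.965×10^-6 K/W
R_outer film = 1/(h_o·A) = 1/(7.3×22.3) = 0.006143 K/W
R_total = 0.006145 K/W
Q = ΔT / R_total = 42 / 0.006145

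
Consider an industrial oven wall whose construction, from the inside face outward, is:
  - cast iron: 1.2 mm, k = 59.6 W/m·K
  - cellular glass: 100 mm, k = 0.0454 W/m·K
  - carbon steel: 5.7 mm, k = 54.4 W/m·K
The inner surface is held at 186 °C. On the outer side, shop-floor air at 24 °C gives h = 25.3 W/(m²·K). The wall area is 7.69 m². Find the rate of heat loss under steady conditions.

Using the resistance-network approach (series):
R_cast iron = L/(kA) = 0.0012/(59.6×7.69) = 2.618×10^-6 K/W
R_cellular glass = L/(kA) = 0.1/(0.0454×7.69) = 0.2864 K/W
R_carbon steel = L/(kA) = 0.0057/(54.4×7.69) = 1.363×10^-5 K/W
R_outer film = 1/(h_o·A) = 1/(25.3×7.69) = 0.00514 K/W
R_total = 0.2916 K/W
Q = ΔT / R_total = 162 / 0.2916

Q ≈ 556 W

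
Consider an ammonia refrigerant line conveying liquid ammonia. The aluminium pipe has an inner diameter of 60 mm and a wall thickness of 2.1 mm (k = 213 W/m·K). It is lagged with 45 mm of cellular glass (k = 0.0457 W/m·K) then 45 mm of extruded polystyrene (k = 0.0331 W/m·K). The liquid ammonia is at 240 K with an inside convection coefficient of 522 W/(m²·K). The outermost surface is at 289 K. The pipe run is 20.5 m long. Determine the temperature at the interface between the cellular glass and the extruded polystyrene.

T ≈ 268 K

For a radial system each layer contributes R = ln(r_out/r_in)/(2πkL); films add R = 1/(hA).
R_inner film = 1/(h_i·2πr₁L) = 1/(522×2π×0.03×20.5) = 4.958×10^-4 K/W
R_aluminium pipe wall = ln(32.1/30)/(2π×213×20.5) = 2.466×10^-6 K/W
R_cellular glass = ln(77.1/32.1)/(2π×0.0457×20.5) = 0.1489 K/W
R_extruded polystyrene = ln(122.1/77.1)/(2π×0.0331×20.5) = 0.1078 K/W
R_total = 0.2572 K/W
Q = ΔT/R_total = 49/0.2572
Q = 191 W
T_interface = T_inner + Q·ΣR(inner→interface) = 240 + 191×0.1494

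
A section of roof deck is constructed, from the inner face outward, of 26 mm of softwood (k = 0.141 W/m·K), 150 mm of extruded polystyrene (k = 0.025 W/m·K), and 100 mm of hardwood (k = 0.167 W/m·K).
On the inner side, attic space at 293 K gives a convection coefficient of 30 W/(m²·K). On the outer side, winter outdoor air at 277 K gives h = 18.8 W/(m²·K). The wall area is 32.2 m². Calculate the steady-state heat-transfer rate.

Q ≈ 75 W

Model the wall as resistances in series:
R_inner film = 1/(h_i·A) = 1/(30×32.2) = 0.001035 K/W
R_softwood = L/(kA) = 0.026/(0.141×32.2) = 0.005727 K/W
R_extruded polystyrene = L/(kA) = 0.15/(0.025×32.2) = 0.1863 K/W
R_hardwood = L/(kA) = 0.1/(0.167×32.2) = 0.0186 K/W
R_outer film = 1/(h_o·A) = 1/(18.8×32.2) = 0.001652 K/W
R_total = 0.2133 K/W
Q = ΔT / R_total = 16 / 0.2133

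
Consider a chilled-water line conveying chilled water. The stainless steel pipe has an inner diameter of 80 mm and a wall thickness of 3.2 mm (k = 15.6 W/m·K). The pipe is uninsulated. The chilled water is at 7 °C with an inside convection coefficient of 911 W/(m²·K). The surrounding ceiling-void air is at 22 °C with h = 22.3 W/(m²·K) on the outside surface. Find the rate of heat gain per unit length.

For a radial system each layer contributes R = ln(r_out/r_in)/(2πkL); films add R = 1/(hA).
R_inner film = 1/(h_i·2πr₁L) = 1/(911×2π×0.04×1) = 0.004368 K/W
R_stainless steel pipe wall = ln(43.2/40)/(2π×15.6×1) = 7.852×10^-4 K/W
R_outer film = 1/(h_o·2πr_oL) = 1/(22.3×2π×0.0432×1) = 0.1652 K/W
R_total = 0.1704 K/W
Q = ΔT/R_total = 15/0.1704

q′ ≈ 88 W/m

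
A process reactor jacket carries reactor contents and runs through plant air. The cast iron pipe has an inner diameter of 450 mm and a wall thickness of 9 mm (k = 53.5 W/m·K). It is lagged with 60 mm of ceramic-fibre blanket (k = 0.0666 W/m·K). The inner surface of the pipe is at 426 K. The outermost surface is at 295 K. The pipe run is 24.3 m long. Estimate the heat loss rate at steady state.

Treating each annulus and film as a series resistance:
R_cast iron pipe wall = ln(234/225)/(2π×53.5×24.3) = 4.801×10^-6 K/W
R_ceramic-fibre blanket = ln(294/234)/(2π×0.0666×24.3) = 0.02245 K/W
R_total = 0.02245 K/W
Q = ΔT/R_total = 131/0.02245

Q ≈ 5830 W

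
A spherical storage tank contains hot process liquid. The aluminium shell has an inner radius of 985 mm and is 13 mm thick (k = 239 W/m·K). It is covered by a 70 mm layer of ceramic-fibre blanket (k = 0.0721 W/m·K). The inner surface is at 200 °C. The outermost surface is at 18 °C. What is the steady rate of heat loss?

Each spherical layer contributes R = (1/r_i − 1/r_o)/(4πk):
R_aluminium shell = (1/0.985 − 1/0.998)/(4π×239) = 4.403×10^-6 K/W
R_ceramic-fibre blanket = (1/0.998 − 1/1.068)/(4π×0.0721) = 0.07249 K/W
R_total = 0.07249 K/W
Q = ΔT/R_total = 182/0.07249

Q ≈ 2510 W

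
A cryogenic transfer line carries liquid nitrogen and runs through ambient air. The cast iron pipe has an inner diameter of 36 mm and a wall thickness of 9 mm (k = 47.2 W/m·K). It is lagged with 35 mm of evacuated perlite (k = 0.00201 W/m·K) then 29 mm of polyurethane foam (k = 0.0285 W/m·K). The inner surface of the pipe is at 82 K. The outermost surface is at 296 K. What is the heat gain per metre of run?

Treating each annulus and film as a series resistance:
R_cast iron pipe wall = ln(27/18)/(2π×47.2×1) = 0.001367 K/W
R_evacuated perlite = ln(62/27)/(2π×0.00201×1) = 65.82 K/W
R_polyurethane foam = ln(91/62)/(2π×0.0285×1) = 2.143 K/W
R_total = 67.97 K/W
Q = ΔT/R_total = 214/67.97

q′ ≈ 3.15 W/m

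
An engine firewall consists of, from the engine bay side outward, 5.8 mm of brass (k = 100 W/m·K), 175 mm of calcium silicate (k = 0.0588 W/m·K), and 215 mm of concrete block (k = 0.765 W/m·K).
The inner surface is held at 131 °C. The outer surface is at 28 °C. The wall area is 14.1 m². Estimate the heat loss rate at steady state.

Q ≈ 446 W

Model the wall as resistances in series:
R_brass = L/(kA) = 0.0058/(100×14.1) = 4.113×10^-6 K/W
R_calcium silicate = L/(kA) = 0.175/(0.0588×14.1) = 0.2111 K/W
R_concrete block = L/(kA) = 0.215/(0.765×14.1) = 0.01993 K/W
R_total = 0.231 K/W
Q = ΔT / R_total = 103 / 0.231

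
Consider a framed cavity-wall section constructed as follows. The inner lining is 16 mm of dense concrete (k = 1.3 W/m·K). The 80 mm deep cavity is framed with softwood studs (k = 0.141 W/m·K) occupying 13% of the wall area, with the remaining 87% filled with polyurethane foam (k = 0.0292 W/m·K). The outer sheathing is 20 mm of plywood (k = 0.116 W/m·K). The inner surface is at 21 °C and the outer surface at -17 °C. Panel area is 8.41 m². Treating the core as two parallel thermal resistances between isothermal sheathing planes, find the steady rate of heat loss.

Q ≈ 159 W

Sheathing layers in series; stud and cavity paths in parallel between them.
R_inner = 0.016/(1.3×8.41) = 0.001463 K/W
R_stud  = 0.08/(0.141×0.13×8.41) = 0.519 K/W
R_cav   = 0.08/(0.0292×0.87×8.41) = 0.3744 K/W
1/R_core = 1/R_stud + 1/R_cav → R_core = 0.2175 K/W
R_outer = 0.02/(0.116×8.41) = 0.0205 K/W
R_total = 0.2395 K/W
Q = ΔT/R_total = 38/0.2395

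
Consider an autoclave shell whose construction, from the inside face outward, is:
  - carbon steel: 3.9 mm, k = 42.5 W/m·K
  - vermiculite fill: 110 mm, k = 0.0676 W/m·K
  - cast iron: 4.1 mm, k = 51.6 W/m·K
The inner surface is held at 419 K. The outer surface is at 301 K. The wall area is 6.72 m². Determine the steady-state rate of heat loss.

Thermal resistances in series:
R_carbon steel = L/(kA) = 0.0039/(42.5×6.72) = 1.366×10^-5 K/W
R_vermiculite fill = L/(kA) = 0.11/(0.0676×6.72) = 0.2421 K/W
R_cast iron = L/(kA) = 0.0041/(51.6×6.72) = 1.182×10^-5 K/W
R_total = 0.2422 K/W
Q = ΔT / R_total = 118 / 0.2422

Q ≈ 487 W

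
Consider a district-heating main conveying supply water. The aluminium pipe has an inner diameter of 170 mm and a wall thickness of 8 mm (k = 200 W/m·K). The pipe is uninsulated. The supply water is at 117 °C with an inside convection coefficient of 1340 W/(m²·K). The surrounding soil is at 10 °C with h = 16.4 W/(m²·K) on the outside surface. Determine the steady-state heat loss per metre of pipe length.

q′ ≈ 1010 W/m

Per-layer cylindrical resistances, series-summed:
R_inner film = 1/(h_i·2πr₁L) = 1/(1340×2π×0.085×1) = 0.001397 K/W
R_aluminium pipe wall = ln(93/85)/(2π×200×1) = 7.158×10^-5 K/W
R_outer film = 1/(h_o·2πr_oL) = 1/(16.4×2π×0.093×1) = 0.1044 K/W
R_total = 0.1058 K/W
Q = ΔT/R_total = 107/0.1058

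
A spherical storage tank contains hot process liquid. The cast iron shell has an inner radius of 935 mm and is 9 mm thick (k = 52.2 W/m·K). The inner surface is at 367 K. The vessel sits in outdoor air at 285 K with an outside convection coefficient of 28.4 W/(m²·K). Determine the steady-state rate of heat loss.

Q ≈ 26000 W

For a spherical shell R = (1/r₁ − 1/r₂)/(4πk); film R = 1/(h·4πr²). In series:
R_cast iron shell = (1/0.935 − 1/0.944)/(4π×52.2) = 1.554×10^-5 K/W
R_outer film = 1/(h·4πr_o²) = 1/(28.4×4π×0.944²) = 0.003144 K/W
R_total = 0.00316 K/W
Q = ΔT/R_total = 82/0.00316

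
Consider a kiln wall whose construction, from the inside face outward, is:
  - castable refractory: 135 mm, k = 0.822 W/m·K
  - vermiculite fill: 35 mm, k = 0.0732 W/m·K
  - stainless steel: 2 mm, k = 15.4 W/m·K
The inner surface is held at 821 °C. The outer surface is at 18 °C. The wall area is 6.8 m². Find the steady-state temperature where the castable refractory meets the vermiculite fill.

T ≈ 616 °C

Treating each layer as a thermal resistance in series:
R_castable refractory = L/(kA) = 0.135/(0.822×6.8) = 0.02415 K/W
R_vermiculite fill = L/(kA) = 0.035/(0.0732×6.8) = 0.07032 K/W
R_stainless steel = L/(kA) = 0.002/(15.4×6.8) = 1.91×10^-5 K/W
R_total = 0.09449 K/W;  Q = ΔT/R_total = 803/0.09449 = 8499 W
T_interface = T_inner − Q·ΣR(inner→interface) = 821 − 8500×0.02415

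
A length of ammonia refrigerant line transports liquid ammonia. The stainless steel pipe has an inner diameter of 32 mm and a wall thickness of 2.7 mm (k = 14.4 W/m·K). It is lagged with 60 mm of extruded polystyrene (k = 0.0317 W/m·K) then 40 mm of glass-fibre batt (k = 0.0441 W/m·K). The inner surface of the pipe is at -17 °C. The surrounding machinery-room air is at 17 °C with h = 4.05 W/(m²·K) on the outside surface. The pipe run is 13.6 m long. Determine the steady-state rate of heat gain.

Q ≈ 51.2 W

Per-layer cylindrical resistances, series-summed:
R_stainless steel pipe wall = ln(18.7/16)/(2π×14.4×13.6) = 1.267×10^-4 K/W
R_extruded polystyrene = ln(78.7/18.7)/(2π×0.0317×13.6) = 0.5305 K/W
R_glass-fibre batt = ln(118.7/78.7)/(2π×0.0441×13.6) = 0.1091 K/W
R_outer film = 1/(h_o·2πr_oL) = 1/(4.05×2π×0.1187×13.6) = 0.02434 K/W
R_total = 0.6641 K/W
Q = ΔT/R_total = 34/0.6641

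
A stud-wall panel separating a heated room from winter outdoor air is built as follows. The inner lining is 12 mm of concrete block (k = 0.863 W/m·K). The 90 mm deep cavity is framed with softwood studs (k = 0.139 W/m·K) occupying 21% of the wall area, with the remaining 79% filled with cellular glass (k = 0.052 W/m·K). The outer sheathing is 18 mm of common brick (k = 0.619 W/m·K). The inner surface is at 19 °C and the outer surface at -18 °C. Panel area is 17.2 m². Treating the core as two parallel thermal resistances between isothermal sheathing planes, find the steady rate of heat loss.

Q ≈ 481 W

Sheathing layers in series; stud and cavity paths in parallel between them.
R_inner = 0.012/(0.863×17.2) = 8.084×10^-4 K/W
R_stud  = 0.09/(0.139×0.21×17.2) = 0.1793 K/W
R_cav   = 0.09/(0.052×0.79×17.2) = 0.1274 K/W
1/R_core = 1/R_stud + 1/R_cav → R_core = 0.07446 K/W
R_outer = 0.018/(0.619×17.2) = 0.001691 K/W
R_total = 0.07696 K/W
Q = ΔT/R_total = 37/0.07696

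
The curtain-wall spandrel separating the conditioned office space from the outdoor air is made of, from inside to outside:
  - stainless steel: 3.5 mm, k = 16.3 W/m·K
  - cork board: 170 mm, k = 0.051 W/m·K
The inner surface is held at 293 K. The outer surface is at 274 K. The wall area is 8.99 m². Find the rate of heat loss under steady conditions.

Q ≈ 51.2 W

Treating each layer as a thermal resistance in series:
R_stainless steel = L/(kA) = 0.0035/(16.3×8.99) = 2.388×10^-5 K/W
R_cork board = L/(kA) = 0.17/(0.051×8.99) = 0.3708 K/W
R_total = 0.3708 K/W
Q = ΔT / R_total = 19 / 0.3708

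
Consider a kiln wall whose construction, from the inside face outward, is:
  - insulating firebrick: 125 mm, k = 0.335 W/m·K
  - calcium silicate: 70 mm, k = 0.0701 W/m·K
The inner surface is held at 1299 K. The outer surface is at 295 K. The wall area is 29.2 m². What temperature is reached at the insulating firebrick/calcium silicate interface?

T ≈ 1030 K

Model the wall as resistances in series:
R_insulating firebrick = L/(kA) = 0.125/(0.335×29.2) = 0.01278 K/W
R_calcium silicate = L/(kA) = 0.07/(0.0701×29.2) = 0.0342 K/W
R_total = 0.04698 K/W;  Q = ΔT/R_total = 1004/0.04698 = 21370 W
T_interface = T_inner − Q·ΣR(inner→interface) = 1299 − 21400×0.01278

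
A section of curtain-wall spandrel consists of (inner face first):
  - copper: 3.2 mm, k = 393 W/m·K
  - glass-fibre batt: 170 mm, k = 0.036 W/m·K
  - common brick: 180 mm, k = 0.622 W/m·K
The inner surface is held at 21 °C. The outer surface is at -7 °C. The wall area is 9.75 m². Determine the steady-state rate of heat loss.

Q ≈ 54.5 W

Thermal resistances in series:
R_copper = L/(kA) = 0.0032/(393×9.75) = 8.351×10^-7 K/W
R_glass-fibre batt = L/(kA) = 0.17/(0.036×9.75) = 0.4843 K/W
R_common brick = L/(kA) = 0.18/(0.622×9.75) = 0.02968 K/W
R_total = 0.514 K/W
Q = ΔT / R_total = 28 / 0.514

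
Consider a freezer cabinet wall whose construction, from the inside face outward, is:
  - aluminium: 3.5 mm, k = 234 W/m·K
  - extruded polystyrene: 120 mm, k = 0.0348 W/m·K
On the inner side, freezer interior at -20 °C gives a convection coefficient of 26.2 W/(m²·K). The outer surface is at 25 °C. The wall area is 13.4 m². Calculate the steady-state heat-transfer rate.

Q ≈ 173 W

Model the wall as resistances in series:
R_inner film = 1/(h_i·A) = 1/(26.2×13.4) = 0.002848 K/W
R_aluminium = L/(kA) = 0.0035/(234×13.4) = 1.116×10^-6 K/W
R_extruded polystyrene = L/(kA) = 0.12/(0.0348×13.4) = 0.2573 K/W
R_total = 0.2602 K/W
Q = ΔT / R_total = 45 / 0.2602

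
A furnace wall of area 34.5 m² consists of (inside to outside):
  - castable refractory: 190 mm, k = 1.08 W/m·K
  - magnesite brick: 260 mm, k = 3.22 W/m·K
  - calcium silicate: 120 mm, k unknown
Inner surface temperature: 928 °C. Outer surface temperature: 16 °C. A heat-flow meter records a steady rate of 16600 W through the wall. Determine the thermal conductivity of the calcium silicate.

Treating each layer as a thermal resistance in series:
R_castable refractory = L/(kA) = 0.19/(1.08×34.5) = 0.005099 K/W
R_magnesite brick = L/(kA) = 0.26/(3.22×34.5) = 0.00234 K/W
Sum of known resistances R_other = 0.00744 K/W
Total R = ΔT/Q = 912/16600 = 0.05494 K/W
R_calcium silicate = R_total − R_other = 0.0475 K/W
k = L/(R·A) = 0.12/(0.0475×34.5)

k ≈ 0.0732 W/(m·K)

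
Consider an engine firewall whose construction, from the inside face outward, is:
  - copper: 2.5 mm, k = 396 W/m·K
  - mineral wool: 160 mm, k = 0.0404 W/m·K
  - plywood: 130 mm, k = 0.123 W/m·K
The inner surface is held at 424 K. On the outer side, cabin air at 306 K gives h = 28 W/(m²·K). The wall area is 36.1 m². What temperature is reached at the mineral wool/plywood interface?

Series thermal resistances:
R_copper = L/(kA) = 0.0025/(396×36.1) = 1.749×10^-7 K/W
R_mineral wool = L/(kA) = 0.16/(0.0404×36.1) = 0.1097 K/W
R_plywood = L/(kA) = 0.13/(0.123×36.1) = 0.02928 K/W
R_outer film = 1/(h_o·A) = 1/(28×36.1) = 9.893×10^-4 K/W
R_total = 0.14 K/W;  Q = ΔT/R_total = 118/0.14 = 843 W
T_interface = T_inner − Q·ΣR(inner→interface) = 424 − 843×0.1097

T ≈ 332 K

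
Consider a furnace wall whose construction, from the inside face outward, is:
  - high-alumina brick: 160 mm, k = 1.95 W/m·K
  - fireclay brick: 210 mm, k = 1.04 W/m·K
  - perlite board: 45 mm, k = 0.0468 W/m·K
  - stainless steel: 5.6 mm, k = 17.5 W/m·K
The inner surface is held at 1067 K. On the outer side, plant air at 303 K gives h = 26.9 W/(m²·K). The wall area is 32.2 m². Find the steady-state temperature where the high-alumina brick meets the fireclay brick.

T ≈ 1020 K

Treating each layer as a thermal resistance in series:
R_high-alumina brick = L/(kA) = 0.16/(1.95×32.2) = 0.002548 K/W
R_fireclay brick = L/(kA) = 0.21/(1.04×32.2) = 0.006271 K/W
R_perlite board = L/(kA) = 0.045/(0.0468×32.2) = 0.02986 K/W
R_stainless steel = L/(kA) = 0.0056/(17.5×32.2) = 9.938×10^-6 K/W
R_outer film = 1/(h_o·A) = 1/(26.9×32.2) = 0.001154 K/W
R_total = 0.03984 K/W;  Q = ΔT/R_total = 764/0.03984 = 19170 W
T_interface = T_inner − Q·ΣR(inner→interface) = 1067 − 19200×0.002548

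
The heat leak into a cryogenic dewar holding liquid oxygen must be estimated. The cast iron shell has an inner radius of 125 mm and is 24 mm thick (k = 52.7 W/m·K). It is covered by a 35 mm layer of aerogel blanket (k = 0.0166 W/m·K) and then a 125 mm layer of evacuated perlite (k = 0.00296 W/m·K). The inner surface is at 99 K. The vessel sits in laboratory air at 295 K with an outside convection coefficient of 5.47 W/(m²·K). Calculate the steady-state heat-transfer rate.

Q ≈ 3 W

For a spherical shell R = (1/r₁ − 1/r₂)/(4πk); film R = 1/(h·4πr²). In series:
R_cast iron shell = (1/0.125 − 1/0.149)/(4π×52.7) = 0.001946 K/W
R_aerogel blanket = (1/0.149 − 1/0.184)/(4π×0.0166) = 6.12 K/W
R_evacuated perlite = (1/0.184 − 1/0.309)/(4π×0.00296) = 59.11 K/W
R_outer film = 1/(h·4πr_o²) = 1/(5.47×4π×0.309²) = 0.1524 K/W
R_total = 65.38 K/W
Q = ΔT/R_total = 196/65.38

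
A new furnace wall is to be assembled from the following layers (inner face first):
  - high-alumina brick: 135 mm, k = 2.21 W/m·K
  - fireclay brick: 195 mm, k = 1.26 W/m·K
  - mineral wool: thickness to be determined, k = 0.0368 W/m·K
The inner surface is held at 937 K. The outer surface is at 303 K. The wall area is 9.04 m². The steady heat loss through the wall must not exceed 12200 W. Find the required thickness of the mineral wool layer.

L ≈ 9.34 mm

Series thermal resistances:
R_high-alumina brick = L/(kA) = 0.135/(2.21×9.04) = 0.006757 K/W
R_fireclay brick = L/(kA) = 0.195/(1.26×9.04) = 0.01712 K/W
Sum of the known resistances R_other = 0.02388 K/W
Required total resistance R_tot = ΔT/Q_allow = 634/12200 = 0.05197 K/W
R_mineral wool = R_tot − R_other = 0.02809 K/W
L = R·k·A = 0.02809×0.0368×9.04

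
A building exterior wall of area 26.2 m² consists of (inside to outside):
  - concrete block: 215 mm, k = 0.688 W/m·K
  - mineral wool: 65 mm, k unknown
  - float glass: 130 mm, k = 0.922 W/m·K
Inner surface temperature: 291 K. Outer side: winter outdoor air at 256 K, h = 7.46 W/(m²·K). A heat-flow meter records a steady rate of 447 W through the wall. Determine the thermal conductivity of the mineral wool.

Treating each layer as a thermal resistance in series:
R_concrete block = L/(kA) = 0.215/(0.688×26.2) = 0.01193 K/W
R_float glass = L/(kA) = 0.13/(0.922×26.2) = 0.005382 K/W
R_outer film = 1/(h_o·A) = 1/(7.46×26.2) = 0.005116 K/W
Sum of known resistances R_other = 0.02243 K/W
Total R = ΔT/Q = 35/447 = 0.0783 K/W
R_mineral wool = R_total − R_other = 0.05587 K/W
k = L/(R·A) = 0.065/(0.05587×26.2)

k ≈ 0.0444 W/(m·K)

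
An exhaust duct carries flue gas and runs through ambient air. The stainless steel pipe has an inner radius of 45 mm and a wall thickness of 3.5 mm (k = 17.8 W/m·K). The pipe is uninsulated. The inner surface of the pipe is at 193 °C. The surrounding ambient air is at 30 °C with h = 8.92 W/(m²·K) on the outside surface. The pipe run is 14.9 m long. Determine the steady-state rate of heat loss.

Q ≈ 6590 W

For a radial system each layer contributes R = ln(r_out/r_in)/(2πkL); films add R = 1/(hA).
R_stainless steel pipe wall = ln(48.5/45)/(2π×17.8×14.9) = 4.495×10^-5 K/W
R_outer film = 1/(h_o·2πr_oL) = 1/(8.92×2π×0.0485×14.9) = 0.02469 K/W
R_total = 0.02474 K/W
Q = ΔT/R_total = 163/0.02474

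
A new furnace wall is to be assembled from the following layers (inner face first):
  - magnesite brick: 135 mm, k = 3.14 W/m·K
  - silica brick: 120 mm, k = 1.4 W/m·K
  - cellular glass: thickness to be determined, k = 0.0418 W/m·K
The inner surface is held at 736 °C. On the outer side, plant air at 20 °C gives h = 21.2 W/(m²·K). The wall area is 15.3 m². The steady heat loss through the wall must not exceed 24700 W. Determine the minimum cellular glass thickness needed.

Series thermal resistances:
R_magnesite brick = L/(kA) = 0.135/(3.14×15.3) = 0.00281 K/W
R_silica brick = L/(kA) = 0.12/(1.4×15.3) = 0.005602 K/W
R_outer film = 1/(h_o·A) = 1/(21.2×15.3) = 0.003083 K/W
Sum of the known resistances R_other = 0.0115 K/W
Required total resistance R_tot = ΔT/Q_allow = 716/24700 = 0.02899 K/W
R_cellular glass = R_tot − R_other = 0.01749 K/W
L = R·k·A = 0.01749×0.0418×15.3

L ≈ 11.2 mm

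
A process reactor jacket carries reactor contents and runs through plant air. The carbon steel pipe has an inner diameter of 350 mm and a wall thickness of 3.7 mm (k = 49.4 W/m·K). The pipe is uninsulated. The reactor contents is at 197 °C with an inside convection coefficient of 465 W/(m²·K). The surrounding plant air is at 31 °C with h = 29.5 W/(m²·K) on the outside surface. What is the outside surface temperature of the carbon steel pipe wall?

T ≈ 187 °C

Treating each annulus and film as a series resistance:
R_inner film = 1/(h_i·2πr₁L) = 1/(465×2π×0.175×1) = 0.001956 K/W
R_carbon steel pipe wall = ln(178.7/175)/(2π×49.4×1) = 6.741×10^-5 K/W
R_outer film = 1/(h_o·2πr_oL) = 1/(29.5×2π×0.1787×1) = 0.03019 K/W
R_total = 0.03221 K/W
Q = ΔT/R_total = 166/0.03221
Q = 5150 W/m
T_interface = T_inner − Q·ΣR(inner→interface) = 197 − 5150×0.002023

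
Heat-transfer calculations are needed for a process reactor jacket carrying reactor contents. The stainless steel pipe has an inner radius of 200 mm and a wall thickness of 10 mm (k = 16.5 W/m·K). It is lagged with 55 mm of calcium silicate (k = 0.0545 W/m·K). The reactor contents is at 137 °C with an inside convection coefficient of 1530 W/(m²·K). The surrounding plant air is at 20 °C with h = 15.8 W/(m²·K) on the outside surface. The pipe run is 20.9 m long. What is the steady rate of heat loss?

Q ≈ 3400 W

Per-layer cylindrical resistances, series-summed:
R_inner film = 1/(h_i·2πr₁L) = 1/(1530×2π×0.2×20.9) = 2.489×10^-5 K/W
R_stainless steel pipe wall = ln(210/200)/(2π×16.5×20.9) = 2.252×10^-5 K/W
R_calcium silicate = ln(265/210)/(2π×0.0545×20.9) = 0.0325 K/W
R_outer film = 1/(h_o·2πr_oL) = 1/(15.8×2π×0.265×20.9) = 0.001819 K/W
R_total = 0.03437 K/W
Q = ΔT/R_total = 117/0.03437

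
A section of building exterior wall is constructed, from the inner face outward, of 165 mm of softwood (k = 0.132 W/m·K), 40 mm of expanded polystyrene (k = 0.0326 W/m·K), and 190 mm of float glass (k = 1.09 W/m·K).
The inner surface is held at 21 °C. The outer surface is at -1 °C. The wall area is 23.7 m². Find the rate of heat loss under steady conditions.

Thermal resistances in series:
R_softwood = L/(kA) = 0.165/(0.132×23.7) = 0.05274 K/W
R_expanded polystyrene = L/(kA) = 0.04/(0.0326×23.7) = 0.05177 K/W
R_float glass = L/(kA) = 0.19/(1.09×23.7) = 0.007355 K/W
R_total = 0.1119 K/W
Q = ΔT / R_total = 22 / 0.1119

Q ≈ 197 W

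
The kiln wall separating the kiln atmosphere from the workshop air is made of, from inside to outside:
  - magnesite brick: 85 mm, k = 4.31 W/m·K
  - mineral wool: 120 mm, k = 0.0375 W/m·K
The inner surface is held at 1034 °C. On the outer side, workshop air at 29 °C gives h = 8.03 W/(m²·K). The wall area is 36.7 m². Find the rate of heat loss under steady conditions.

Treating each layer as a thermal resistance in series:
R_magnesite brick = L/(kA) = 0.085/(4.31×36.7) = 5.374×10^-4 K/W
R_mineral wool = L/(kA) = 0.12/(0.0375×36.7) = 0.08719 K/W
R_outer film = 1/(h_o·A) = 1/(8.03×36.7) = 0.003393 K/W
R_total = 0.09112 K/W
Q = ΔT / R_total = 1005 / 0.09112

Q ≈ 11000 W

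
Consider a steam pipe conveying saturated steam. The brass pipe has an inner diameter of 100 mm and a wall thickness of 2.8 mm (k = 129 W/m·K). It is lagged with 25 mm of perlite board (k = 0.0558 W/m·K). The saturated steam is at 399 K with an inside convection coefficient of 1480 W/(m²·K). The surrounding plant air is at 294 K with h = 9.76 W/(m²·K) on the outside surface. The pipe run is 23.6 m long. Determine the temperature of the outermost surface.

T ≈ 311 K

For a radial system each layer contributes R = ln(r_out/r_in)/(2πkL); films add R = 1/(hA).
R_inner film = 1/(h_i·2πr₁L) = 1/(1480×2π×0.05×23.6) = 9.113×10^-5 K/W
R_brass pipe wall = ln(52.8/50)/(2π×129×23.6) = 2.849×10^-6 K/W
R_perlite board = ln(77.8/52.8)/(2π×0.0558×23.6) = 0.04685 K/W
R_outer film = 1/(h_o·2πr_oL) = 1/(9.76×2π×0.0778×23.6) = 0.008881 K/W
R_total = 0.05582 K/W
Q = ΔT/R_total = 105/0.05582
Q = 1880 W
T_interface = T_inner − Q·ΣR(inner→interface) = 399 − 1880×0.04694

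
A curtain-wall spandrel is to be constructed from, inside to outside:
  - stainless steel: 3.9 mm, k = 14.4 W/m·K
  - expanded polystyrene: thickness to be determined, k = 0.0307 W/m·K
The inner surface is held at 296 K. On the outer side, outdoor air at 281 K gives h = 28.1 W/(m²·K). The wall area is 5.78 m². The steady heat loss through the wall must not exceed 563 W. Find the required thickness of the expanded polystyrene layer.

L ≈ 3.63 mm

Treating each layer as a thermal resistance in series:
R_stainless steel = L/(kA) = 0.0039/(14.4×5.78) = 4.686×10^-5 K/W
R_outer film = 1/(h_o·A) = 1/(28.1×5.78) = 0.006157 K/W
Sum of the known resistances R_other = 0.006204 K/W
Required total resistance R_tot = ΔT/Q_allow = 15/563 = 0.02664 K/W
R_expanded polystyrene = R_tot − R_other = 0.02044 K/W
L = R·k·A = 0.02044×0.0307×5.78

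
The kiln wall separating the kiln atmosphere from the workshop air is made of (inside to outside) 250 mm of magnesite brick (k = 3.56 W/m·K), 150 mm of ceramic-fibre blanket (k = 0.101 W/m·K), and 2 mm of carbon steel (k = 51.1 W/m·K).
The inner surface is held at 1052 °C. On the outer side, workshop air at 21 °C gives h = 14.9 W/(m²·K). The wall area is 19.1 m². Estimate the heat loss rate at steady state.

Using the resistance-network approach (series):
R_magnesite brick = L/(kA) = 0.25/(3.56×19.1) = 0.003677 K/W
R_ceramic-fibre blanket = L/(kA) = 0.15/(0.101×19.1) = 0.07776 K/W
R_carbon steel = L/(kA) = 0.002/(51.1×19.1) = 2.049×10^-6 K/W
R_outer film = 1/(h_o·A) = 1/(14.9×19.1) = 0.003514 K/W
R_total = 0.08495 K/W
Q = ΔT / R_total = 1031 / 0.08495

Q ≈ 12100 W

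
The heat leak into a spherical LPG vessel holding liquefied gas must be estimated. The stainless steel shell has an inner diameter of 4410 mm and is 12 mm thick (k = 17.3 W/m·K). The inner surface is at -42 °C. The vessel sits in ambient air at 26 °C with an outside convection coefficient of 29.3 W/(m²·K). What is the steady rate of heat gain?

Each spherical layer contributes R = (1/r_i − 1/r_o)/(4πk):
R_stainless steel shell = (1/2.205 − 1/2.217)/(4π×17.3) = 1.129×10^-5 K/W
R_outer film = 1/(h·4πr_o²) = 1/(29.3×4π×2.217²) = 5.526×10^-4 K/W
R_total = 5.639×10^-4 K/W
Q = ΔT/R_total = 68/5.639×10^-4

Q ≈ 121000 W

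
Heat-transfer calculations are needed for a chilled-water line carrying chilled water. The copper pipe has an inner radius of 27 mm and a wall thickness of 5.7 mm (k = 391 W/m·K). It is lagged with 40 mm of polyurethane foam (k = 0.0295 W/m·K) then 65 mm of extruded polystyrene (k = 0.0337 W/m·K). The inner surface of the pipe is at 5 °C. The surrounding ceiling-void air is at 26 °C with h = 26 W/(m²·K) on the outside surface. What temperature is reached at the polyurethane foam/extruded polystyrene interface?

Per-layer cylindrical resistances, series-summed:
R_copper pipe wall = ln(32.7/27)/(2π×391×1) = 7.796×10^-5 K/W
R_polyurethane foam = ln(72.7/32.7)/(2π×0.0295×1) = 4.31 K/W
R_extruded polystyrene = ln(137.7/72.7)/(2π×0.0337×1) = 3.017 K/W
R_outer film = 1/(h_o·2πr_oL) = 1/(26×2π×0.1377×1) = 0.04445 K/W
R_total = 7.372 K/W
Q = ΔT/R_total = 21/7.372
Q = 2.85 W/m
T_interface = T_inner + Q·ΣR(inner→interface) = 5 + 2.85×4.311

T ≈ 17.3 °C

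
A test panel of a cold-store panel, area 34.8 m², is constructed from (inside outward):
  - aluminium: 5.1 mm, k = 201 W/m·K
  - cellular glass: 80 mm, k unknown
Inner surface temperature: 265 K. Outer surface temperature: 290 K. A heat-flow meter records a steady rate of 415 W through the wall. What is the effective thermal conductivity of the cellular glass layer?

k ≈ 0.0382 W/(m·K)

Treating each layer as a thermal resistance in series:
R_aluminium = L/(kA) = 0.0051/(201×34.8) = 7.291×10^-7 K/W
Sum of known resistances R_other = 7.291×10^-7 K/W
Total R = ΔT/Q = 25/415 = 0.06024 K/W
R_cellular glass = R_total − R_other = 0.06024 K/W
k = L/(R·A) = 0.08/(0.06024×34.8)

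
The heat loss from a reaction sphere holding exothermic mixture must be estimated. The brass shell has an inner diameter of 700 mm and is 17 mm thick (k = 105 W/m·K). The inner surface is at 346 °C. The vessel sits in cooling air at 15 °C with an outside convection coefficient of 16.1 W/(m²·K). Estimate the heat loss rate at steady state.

Q ≈ 9000 W

Radial (spherical) resistances in series:
R_brass shell = (1/0.35 − 1/0.367)/(4π×105) = 1.003×10^-4 K/W
R_outer film = 1/(h·4πr_o²) = 1/(16.1×4π×0.367²) = 0.0367 K/W
R_total = 0.0368 K/W
Q = ΔT/R_total = 331/0.0368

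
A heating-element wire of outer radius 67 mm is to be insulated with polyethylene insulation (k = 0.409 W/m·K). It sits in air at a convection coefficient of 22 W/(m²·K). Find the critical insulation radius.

r_cr ≈ 18.6 mm

For a cylinder r_cr = k/h = 0.409/22
r_cr = 18.6 mm; since the bare radius (67 mm) is above r_cr, any added insulation will reduce heat loss.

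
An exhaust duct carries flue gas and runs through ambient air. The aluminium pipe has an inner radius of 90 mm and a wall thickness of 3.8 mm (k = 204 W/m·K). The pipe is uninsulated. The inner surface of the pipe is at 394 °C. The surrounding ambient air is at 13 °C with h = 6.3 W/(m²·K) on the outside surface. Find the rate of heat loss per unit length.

Per-layer cylindrical resistances, series-summed:
R_aluminium pipe wall = ln(93.8/90)/(2π×204×1) = 3.226×10^-5 K/W
R_outer film = 1/(h_o·2πr_oL) = 1/(6.3×2π×0.0938×1) = 0.2693 K/W
R_total = 0.2694 K/W
Q = ΔT/R_total = 381/0.2694

q′ ≈ 1410 W/m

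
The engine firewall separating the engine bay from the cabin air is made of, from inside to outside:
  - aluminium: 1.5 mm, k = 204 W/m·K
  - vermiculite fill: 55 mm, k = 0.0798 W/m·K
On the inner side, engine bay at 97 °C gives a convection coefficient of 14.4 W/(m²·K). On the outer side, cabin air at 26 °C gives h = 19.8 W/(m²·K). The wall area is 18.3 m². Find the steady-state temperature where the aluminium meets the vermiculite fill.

T ≈ 90.9 °C

Using the resistance-network approach (series):
R_inner film = 1/(h_i·A) = 1/(14.4×18.3) = 0.003795 K/W
R_aluminium = L/(kA) = 0.0015/(204×18.3) = 4.018×10^-7 K/W
R_vermiculite fill = L/(kA) = 0.055/(0.0798×18.3) = 0.03766 K/W
R_outer film = 1/(h_o·A) = 1/(19.8×18.3) = 0.00276 K/W
R_total = 0.04422 K/W;  Q = ΔT/R_total = 71/0.04422 = 1606 W
T_interface = T_inner − Q·ΣR(inner→interface) = 97 − 1610×0.003795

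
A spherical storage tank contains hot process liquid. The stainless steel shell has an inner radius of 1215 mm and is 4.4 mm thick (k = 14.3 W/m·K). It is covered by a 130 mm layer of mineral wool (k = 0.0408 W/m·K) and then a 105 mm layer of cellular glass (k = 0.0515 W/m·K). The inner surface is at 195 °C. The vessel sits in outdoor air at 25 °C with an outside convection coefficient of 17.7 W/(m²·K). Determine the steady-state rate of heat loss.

Q ≈ 712 W

Each spherical layer contributes R = (1/r_i − 1/r_o)/(4πk):
R_stainless steel shell = (1/1.215 − 1/1.2194)/(4π×14.3) = 1.653×10^-5 K/W
R_mineral wool = (1/1.2194 − 1/1.3494)/(4π×0.0408) = 0.1541 K/W
R_cellular glass = (1/1.3494 − 1/1.4544)/(4π×0.0515) = 0.08267 K/W
R_outer film = 1/(h·4πr_o²) = 1/(17.7×4π×1.4544²) = 0.002125 K/W
R_total = 0.2389 K/W
Q = ΔT/R_total = 170/0.2389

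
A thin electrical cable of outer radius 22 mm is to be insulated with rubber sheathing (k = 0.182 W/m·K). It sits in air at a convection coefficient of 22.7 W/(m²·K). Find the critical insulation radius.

For a cylinder r_cr = k/h = 0.182/22.7
r_cr = 8.02 mm; since the bare radius (22 mm) is above r_cr, any added insulation will reduce heat loss.

r_cr ≈ 8.02 mm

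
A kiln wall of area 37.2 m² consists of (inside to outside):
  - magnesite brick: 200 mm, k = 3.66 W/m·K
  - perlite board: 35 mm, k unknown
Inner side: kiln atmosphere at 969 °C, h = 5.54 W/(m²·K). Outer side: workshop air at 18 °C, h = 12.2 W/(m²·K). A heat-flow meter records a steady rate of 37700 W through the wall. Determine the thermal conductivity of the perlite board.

k ≈ 0.0563 W/(m·K)

Thermal resistances in series:
R_inner film = 1/(h_i·A) = 1/(5.54×37.2) = 0.004852 K/W
R_magnesite brick = L/(kA) = 0.2/(3.66×37.2) = 0.001469 K/W
R_outer film = 1/(h_o·A) = 1/(12.2×37.2) = 0.002203 K/W
Sum of known resistances R_other = 0.008525 K/W
Total R = ΔT/Q = 951/37700 = 0.02523 K/W
R_perlite board = R_total − R_other = 0.0167 K/W
k = L/(R·A) = 0.035/(0.0167×37.2)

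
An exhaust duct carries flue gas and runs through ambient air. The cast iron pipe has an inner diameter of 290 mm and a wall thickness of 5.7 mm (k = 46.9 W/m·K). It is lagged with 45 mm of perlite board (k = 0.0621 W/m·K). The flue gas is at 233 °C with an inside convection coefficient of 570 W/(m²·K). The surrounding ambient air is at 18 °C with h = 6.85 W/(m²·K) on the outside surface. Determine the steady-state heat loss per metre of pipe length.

For a radial system each layer contributes R = ln(r_out/r_in)/(2πkL); films add R = 1/(hA).
R_inner film = 1/(h_i·2πr₁L) = 1/(570×2π×0.145×1) = 0.001926 K/W
R_cast iron pipe wall = ln(150.7/145)/(2π×46.9×1) = 1.308×10^-4 K/W
R_perlite board = ln(195.7/150.7)/(2π×0.0621×1) = 0.6697 K/W
R_outer film = 1/(h_o·2πr_oL) = 1/(6.85×2π×0.1957×1) = 0.1187 K/W
R_total = 0.7904 K/W
Q = ΔT/R_total = 215/0.7904

q′ ≈ 272 W/m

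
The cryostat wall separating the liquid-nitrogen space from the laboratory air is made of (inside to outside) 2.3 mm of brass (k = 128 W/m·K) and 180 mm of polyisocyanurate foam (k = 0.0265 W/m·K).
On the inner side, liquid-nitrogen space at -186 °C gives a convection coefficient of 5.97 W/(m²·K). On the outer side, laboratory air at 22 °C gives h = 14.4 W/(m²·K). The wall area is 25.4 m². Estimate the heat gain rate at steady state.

Treating each layer as a thermal resistance in series:
R_inner film = 1/(h_i·A) = 1/(5.97×25.4) = 0.006595 K/W
R_brass = L/(kA) = 0.0023/(128×25.4) = 7.074×10^-7 K/W
R_polyisocyanurate foam = L/(kA) = 0.18/(0.0265×25.4) = 0.2674 K/W
R_outer film = 1/(h_o·A) = 1/(14.4×25.4) = 0.002734 K/W
R_total = 0.2767 K/W
Q = ΔT / R_total = 208 / 0.2767

Q ≈ 752 W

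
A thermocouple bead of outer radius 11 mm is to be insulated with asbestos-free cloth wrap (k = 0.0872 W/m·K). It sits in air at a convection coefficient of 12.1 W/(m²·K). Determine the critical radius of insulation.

For a sphere r_cr = 2k/h = 2×0.0872/12.1
r_cr = 14.4 mm; since the bare radius (11 mm) is below r_cr, adding a thin layer of insulation will *increase* heat loss.

r_cr ≈ 14.4 mm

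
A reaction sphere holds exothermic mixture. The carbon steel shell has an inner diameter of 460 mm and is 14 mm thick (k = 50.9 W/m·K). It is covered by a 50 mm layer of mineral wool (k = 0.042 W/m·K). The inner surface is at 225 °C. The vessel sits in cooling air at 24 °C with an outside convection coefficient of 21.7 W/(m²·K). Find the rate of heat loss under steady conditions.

Q ≈ 147 W

For a spherical shell R = (1/r₁ − 1/r₂)/(4πk); film R = 1/(h·4πr²). In series:
R_carbon steel shell = (1/0.23 − 1/0.244)/(4π×50.9) = 3.9×10^-4 K/W
R_mineral wool = (1/0.244 − 1/0.294)/(4π×0.042) = 1.321 K/W
R_outer film = 1/(h·4πr_o²) = 1/(21.7×4π×0.294²) = 0.04243 K/W
R_total = 1.363 K/W
Q = ΔT/R_total = 201/1.363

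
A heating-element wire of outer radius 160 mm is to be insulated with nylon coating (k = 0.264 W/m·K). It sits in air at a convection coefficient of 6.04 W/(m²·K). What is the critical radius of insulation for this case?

For a cylinder r_cr = k/h = 0.264/6.04
r_cr = 43.7 mm; since the bare radius (160 mm) is above r_cr, any added insulation will reduce heat loss.

r_cr ≈ 43.7 mm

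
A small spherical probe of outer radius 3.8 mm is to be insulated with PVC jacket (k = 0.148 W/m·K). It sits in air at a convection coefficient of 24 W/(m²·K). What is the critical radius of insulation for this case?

For a sphere r_cr = 2k/h = 2×0.148/24
r_cr = 12.3 mm; since the bare radius (3.8 mm) is below r_cr, adding a thin layer of insulation will *increase* heat loss.

r_cr ≈ 12.3 mm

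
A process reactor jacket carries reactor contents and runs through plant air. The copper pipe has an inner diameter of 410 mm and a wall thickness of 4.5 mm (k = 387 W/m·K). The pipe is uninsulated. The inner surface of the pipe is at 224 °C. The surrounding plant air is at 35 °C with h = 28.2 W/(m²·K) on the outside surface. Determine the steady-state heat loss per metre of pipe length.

q′ ≈ 7010 W/m

Radial resistances (cylindrical: R_cond = ln(r_o/r_i)/(2πkL), R_conv = 1/(h·2πrL)):
R_copper pipe wall = ln(209.5/205)/(2π×387×1) = 8.93×10^-6 K/W
R_outer film = 1/(h_o·2πr_oL) = 1/(28.2×2π×0.2095×1) = 0.02694 K/W
R_total = 0.02695 K/W
Q = ΔT/R_total = 189/0.02695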